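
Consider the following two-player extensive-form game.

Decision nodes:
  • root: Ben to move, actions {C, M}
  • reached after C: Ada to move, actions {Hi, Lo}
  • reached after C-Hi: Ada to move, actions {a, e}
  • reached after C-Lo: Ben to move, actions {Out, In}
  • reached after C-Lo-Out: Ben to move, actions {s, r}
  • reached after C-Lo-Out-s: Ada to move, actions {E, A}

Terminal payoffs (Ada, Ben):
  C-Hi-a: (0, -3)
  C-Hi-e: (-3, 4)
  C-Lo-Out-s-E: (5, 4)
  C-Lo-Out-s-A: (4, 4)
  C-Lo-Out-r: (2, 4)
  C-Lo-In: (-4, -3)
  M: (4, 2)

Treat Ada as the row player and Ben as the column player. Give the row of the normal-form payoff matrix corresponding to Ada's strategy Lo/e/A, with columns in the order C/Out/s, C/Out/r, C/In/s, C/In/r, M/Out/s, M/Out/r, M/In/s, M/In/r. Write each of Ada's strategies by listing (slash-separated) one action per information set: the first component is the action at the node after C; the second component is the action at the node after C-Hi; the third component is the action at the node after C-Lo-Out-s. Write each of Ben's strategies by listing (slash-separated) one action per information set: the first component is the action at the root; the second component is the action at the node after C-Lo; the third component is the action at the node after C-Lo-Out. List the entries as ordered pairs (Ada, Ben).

vs C/Out/s: Ben plays C → Ada plays Lo at [C] → Ben plays Out at [C-Lo] → Ben plays s at [C-Lo-Out] → Ada plays A at [C-Lo-Out-s] → (4, 4)
vs C/Out/r: Ben plays C → Ada plays Lo at [C] → Ben plays Out at [C-Lo] → Ben plays r at [C-Lo-Out] → (2, 4)
vs C/In/s: Ben plays C → Ada plays Lo at [C] → Ben plays In at [C-Lo] → (-4, -3)
vs C/In/r: Ben plays C → Ada plays Lo at [C] → Ben plays In at [C-Lo] → (-4, -3)
vs M/Out/s: Ben plays M → (4, 2)
vs M/Out/r: Ben plays M → (4, 2)
vs M/In/s: Ben plays M → (4, 2)
vs M/In/r: Ben plays M → (4, 2)

(4,4) (2,4) (-4,-3) (-4,-3) (4,2) (4,2) (4,2) (4,2)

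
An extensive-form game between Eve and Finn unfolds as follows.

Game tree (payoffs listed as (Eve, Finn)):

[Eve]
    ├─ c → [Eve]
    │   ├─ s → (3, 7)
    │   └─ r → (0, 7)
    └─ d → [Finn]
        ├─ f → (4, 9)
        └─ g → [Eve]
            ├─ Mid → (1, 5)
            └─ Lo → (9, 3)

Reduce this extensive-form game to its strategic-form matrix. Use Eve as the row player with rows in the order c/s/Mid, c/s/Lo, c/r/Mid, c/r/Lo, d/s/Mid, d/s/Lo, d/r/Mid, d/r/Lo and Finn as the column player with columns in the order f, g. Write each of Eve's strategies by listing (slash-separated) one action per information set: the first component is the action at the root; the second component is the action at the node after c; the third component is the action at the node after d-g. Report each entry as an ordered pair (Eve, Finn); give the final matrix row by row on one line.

c/s/Mid: (3,7) (3,7) | c/s/Lo: (3,7) (3,7) | c/r/Mid: (0,7) (0,7) | c/r/Lo: (0,7) (0,7) | d/s/Mid: (4,9) (1,5) | d/s/Lo: (4,9) (9,3) | d/r/Mid: (4,9) (1,5) | d/r/Lo: (4,9) (9,3)

               f        g
c/s/Mid    (3,7)    (3,7)
 c/s/Lo    (3,7)    (3,7)
c/r/Mid    (0,7)    (0,7)
 c/r/Lo    (0,7)    (0,7)
d/s/Mid    (4,9)    (1,5)
 d/s/Lo    (4,9)    (9,3)
d/r/Mid    (4,9)    (1,5)
 d/r/Lo    (4,9)    (9,3)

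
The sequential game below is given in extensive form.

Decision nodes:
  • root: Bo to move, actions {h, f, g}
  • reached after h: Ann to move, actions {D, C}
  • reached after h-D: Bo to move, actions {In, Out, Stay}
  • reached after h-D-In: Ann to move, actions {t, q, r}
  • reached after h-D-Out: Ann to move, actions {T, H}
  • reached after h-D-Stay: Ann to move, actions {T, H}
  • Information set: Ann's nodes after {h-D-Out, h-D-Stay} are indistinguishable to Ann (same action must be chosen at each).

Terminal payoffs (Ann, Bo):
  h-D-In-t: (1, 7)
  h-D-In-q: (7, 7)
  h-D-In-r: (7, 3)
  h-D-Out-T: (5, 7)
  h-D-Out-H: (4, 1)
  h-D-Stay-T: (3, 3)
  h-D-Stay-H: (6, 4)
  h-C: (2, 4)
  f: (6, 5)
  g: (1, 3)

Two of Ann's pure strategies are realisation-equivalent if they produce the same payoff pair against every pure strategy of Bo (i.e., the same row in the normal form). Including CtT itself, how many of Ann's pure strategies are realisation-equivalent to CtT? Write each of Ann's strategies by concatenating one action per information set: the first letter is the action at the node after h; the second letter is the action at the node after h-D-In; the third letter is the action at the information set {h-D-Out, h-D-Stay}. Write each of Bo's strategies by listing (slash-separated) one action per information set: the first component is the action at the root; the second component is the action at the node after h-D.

6

Row for CtT (columns h/In, h/Out, h/Stay, f/In, f/Out, f/Stay, g/In, g/Out, g/Stay): (2,4) (2,4) (2,4) (6,5) (6,5) (6,5) (1,3) (1,3) (1,3).
Under CtT, Ann's choice at the node after h-D-In and at the information set {h-D-Out, h-D-Stay} can never be reached regardless of what Bo does, so varying those choices leaves every outcome unchanged.
Holding the reachable choices fixed and varying the unreachable ones freely already gives 3 × 2 = 6 equivalent strategies.
No other strategy reproduces this row, so those 6 are the full class: CtT, CtH, CqT, CqH, CrT, CrH.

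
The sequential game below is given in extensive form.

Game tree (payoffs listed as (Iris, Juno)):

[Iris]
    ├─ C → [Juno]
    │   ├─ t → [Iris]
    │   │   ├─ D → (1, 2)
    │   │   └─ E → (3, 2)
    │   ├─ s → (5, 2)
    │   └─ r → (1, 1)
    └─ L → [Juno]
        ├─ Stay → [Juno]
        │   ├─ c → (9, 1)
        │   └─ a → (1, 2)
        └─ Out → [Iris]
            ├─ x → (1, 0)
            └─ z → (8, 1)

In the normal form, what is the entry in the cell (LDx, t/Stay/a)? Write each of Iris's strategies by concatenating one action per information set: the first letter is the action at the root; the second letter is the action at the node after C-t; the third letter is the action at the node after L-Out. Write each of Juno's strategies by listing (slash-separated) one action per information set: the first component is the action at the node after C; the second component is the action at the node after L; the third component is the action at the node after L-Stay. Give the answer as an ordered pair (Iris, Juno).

Trace the play path from the root:
  Iris plays L
  Juno plays Stay at [L]
  Juno plays a at [L-Stay]
→ terminal payoff (1, 2).
(Iris's choice at the node after C-t is never reached on this path, so it doesn't affect the outcome.)

(1, 2)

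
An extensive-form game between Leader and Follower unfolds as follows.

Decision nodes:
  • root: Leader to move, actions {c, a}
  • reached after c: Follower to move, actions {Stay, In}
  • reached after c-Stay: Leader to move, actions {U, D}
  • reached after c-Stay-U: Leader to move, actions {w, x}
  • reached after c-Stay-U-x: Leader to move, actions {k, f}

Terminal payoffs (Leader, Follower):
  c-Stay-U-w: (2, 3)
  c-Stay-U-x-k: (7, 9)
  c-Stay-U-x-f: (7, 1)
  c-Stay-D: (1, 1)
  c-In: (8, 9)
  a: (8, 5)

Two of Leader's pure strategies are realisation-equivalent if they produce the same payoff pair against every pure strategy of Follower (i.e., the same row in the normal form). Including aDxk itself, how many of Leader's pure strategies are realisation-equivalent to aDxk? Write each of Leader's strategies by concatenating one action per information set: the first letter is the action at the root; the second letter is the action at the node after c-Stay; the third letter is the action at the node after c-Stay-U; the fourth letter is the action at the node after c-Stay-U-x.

Row for aDxk (columns Stay, In): (8,5) (8,5).
Under aDxk, Leader's choice at the node after c-Stay and at the node after c-Stay-U and at the node after c-Stay-U-x can never be reached regardless of what Follower does, so varying those choices leaves every outcome unchanged.
Holding the reachable choices fixed and varying the unreachable ones freely already gives 2 × 2 × 2 = 8 equivalent strategies.
No other strategy reproduces this row, so those 8 are the full class: aUwk, aUwf, aUxk, aUxf, aDwk, aDwf, aDxk, aDxf.

8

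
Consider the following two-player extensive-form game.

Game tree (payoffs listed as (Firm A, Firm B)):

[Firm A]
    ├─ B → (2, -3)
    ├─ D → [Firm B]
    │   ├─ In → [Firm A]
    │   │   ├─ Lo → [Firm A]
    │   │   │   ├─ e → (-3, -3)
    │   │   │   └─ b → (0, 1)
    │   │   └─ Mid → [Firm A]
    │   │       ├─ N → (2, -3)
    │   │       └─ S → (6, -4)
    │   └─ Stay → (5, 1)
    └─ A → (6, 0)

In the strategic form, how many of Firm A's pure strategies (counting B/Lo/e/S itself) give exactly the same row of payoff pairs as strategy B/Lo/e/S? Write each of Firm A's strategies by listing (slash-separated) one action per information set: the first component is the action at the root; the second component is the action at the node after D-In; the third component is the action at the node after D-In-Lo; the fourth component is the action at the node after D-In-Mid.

8

Row for B/Lo/e/S (columns In, Stay): (2,-3) (2,-3).
Under B/Lo/e/S, Firm A's choice at the node after D-In and at the node after D-In-Lo and at the node after D-In-Mid can never be reached regardless of what Firm B does, so varying those choices leaves every outcome unchanged.
Holding the reachable choices fixed and varying the unreachable ones freely already gives 2 × 2 × 2 = 8 equivalent strategies.
No other strategy reproduces this row, so those 8 are the full class: B/Lo/e/N, B/Lo/e/S, B/Lo/b/N, B/Lo/b/S, B/Mid/e/N, B/Mid/e/S, B/Mid/b/N, B/Mid/b/S.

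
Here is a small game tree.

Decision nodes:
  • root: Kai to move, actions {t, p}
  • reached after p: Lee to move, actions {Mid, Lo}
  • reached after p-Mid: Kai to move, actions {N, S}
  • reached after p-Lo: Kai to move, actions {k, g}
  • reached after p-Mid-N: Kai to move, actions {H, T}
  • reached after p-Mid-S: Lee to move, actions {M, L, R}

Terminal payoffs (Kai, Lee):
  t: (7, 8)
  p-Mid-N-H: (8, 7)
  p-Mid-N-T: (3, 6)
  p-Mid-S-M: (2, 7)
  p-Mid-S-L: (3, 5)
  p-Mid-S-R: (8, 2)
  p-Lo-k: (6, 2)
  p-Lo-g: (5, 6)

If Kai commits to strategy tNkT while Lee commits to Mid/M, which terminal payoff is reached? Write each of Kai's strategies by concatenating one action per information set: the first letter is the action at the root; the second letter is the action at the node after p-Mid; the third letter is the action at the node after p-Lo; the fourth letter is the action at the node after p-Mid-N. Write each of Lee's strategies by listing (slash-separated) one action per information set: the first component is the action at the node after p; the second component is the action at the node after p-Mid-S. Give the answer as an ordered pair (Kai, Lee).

Trace the play path from the root:
  Kai plays t
→ terminal payoff (7, 8).
(Kai's choice at the node after p-Mid is never reached on this path, so it doesn't affect the outcome.)

(7, 8)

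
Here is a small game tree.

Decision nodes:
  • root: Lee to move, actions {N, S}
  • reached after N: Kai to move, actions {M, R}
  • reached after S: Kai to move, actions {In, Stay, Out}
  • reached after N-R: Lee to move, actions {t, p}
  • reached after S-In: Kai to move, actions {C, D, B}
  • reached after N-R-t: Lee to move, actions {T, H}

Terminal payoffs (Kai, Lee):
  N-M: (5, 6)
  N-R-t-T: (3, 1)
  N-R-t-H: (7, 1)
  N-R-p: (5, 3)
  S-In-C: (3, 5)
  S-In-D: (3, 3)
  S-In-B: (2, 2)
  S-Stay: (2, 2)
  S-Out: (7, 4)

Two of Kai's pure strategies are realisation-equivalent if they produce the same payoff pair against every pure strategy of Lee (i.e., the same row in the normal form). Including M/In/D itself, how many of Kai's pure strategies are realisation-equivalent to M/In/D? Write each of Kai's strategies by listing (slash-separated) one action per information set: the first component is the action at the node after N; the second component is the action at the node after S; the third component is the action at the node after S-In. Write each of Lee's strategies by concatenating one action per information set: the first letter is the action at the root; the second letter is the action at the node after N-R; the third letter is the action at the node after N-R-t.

Row for M/In/D (columns NtT, NtH, NpT, NpH, StT, StH, SpT, SpH): (5,6) (5,6) (5,6) (5,6) (3,3) (3,3) (3,3) (3,3).
Every one of Kai's information sets is on the play path for some reply by Lee when Kai follows M/In/D.
Changing the action at any of them therefore changes at least one column, so only M/In/D itself gives this row.

1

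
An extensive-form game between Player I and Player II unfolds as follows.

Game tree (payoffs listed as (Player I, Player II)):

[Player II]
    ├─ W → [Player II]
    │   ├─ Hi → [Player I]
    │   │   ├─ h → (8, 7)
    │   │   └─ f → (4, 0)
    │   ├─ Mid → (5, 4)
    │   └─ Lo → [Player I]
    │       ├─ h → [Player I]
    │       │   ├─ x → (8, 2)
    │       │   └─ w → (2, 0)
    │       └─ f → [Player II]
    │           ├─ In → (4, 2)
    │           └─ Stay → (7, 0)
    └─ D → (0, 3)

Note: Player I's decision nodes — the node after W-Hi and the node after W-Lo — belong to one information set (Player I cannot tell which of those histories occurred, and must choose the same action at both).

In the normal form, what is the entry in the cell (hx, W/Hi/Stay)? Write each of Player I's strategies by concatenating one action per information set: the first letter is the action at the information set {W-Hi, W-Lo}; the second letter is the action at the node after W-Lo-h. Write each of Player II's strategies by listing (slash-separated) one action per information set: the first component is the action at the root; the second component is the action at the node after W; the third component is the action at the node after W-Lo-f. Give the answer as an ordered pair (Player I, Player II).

Trace the play path from the root:
  Player II plays W
  Player II plays Hi at [W]
  Player I plays h at [W-Hi]
→ terminal payoff (8, 7).
(Player I's choice at the node after W-Lo-h is never reached on this path, so it doesn't affect the outcome.)

(8, 7)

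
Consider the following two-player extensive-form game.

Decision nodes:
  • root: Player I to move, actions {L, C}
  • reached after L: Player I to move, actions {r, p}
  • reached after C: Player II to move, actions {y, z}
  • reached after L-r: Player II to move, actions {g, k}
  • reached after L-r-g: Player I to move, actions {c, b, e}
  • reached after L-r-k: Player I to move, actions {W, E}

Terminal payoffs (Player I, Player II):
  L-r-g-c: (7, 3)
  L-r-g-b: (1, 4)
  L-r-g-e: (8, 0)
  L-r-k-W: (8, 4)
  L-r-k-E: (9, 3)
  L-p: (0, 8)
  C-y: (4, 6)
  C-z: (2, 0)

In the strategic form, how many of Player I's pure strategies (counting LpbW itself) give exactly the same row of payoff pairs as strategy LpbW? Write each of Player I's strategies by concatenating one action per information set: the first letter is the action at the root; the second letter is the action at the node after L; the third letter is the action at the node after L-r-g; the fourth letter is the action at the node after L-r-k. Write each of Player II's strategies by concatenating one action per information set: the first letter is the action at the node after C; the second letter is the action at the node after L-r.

Row for LpbW (columns yg, yk, zg, zk): (0,8) (0,8) (0,8) (0,8).
Under LpbW, Player I's choice at the node after L-r-g and at the node after L-r-k can never be reached regardless of what Player II does, so varying those choices leaves every outcome unchanged.
Holding the reachable choices fixed and varying the unreachable ones freely already gives 3 × 2 = 6 equivalent strategies.
No other strategy reproduces this row, so those 6 are the full class: LpcW, LpcE, LpbW, LpbE, LpeW, LpeE.

6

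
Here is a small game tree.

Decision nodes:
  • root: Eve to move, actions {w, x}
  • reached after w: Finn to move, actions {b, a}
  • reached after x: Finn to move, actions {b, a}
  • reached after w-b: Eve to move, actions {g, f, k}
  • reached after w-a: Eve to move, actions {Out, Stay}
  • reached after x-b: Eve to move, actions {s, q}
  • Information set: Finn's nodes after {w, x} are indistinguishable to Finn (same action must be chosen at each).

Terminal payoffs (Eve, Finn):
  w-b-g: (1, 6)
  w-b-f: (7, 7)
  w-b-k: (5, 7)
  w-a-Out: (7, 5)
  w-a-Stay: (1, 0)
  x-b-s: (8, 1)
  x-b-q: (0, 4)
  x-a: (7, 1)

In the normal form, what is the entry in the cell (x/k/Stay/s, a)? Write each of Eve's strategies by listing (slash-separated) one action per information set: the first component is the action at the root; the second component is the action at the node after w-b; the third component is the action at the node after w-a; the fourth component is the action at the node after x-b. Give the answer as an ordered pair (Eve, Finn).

(7, 1)

Trace the play path from the root:
  Eve plays x
  Finn plays a at [x]
→ terminal payoff (7, 1).
(Eve's choice at the node after w-b is never reached on this path, so it doesn't affect the outcome.)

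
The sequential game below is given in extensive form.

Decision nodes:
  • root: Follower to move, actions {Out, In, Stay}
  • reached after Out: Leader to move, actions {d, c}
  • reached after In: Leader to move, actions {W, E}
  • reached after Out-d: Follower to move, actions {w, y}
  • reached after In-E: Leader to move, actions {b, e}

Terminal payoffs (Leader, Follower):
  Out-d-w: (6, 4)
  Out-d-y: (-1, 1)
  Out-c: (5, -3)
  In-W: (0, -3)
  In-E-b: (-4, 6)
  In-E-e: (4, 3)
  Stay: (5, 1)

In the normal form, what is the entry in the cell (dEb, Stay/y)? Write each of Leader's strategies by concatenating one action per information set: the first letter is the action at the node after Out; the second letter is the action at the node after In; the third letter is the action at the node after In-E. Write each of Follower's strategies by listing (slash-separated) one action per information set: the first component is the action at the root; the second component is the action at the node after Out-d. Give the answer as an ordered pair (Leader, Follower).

(5, 1)

Trace the play path from the root:
  Follower plays Stay
→ terminal payoff (5, 1).
(Leader's choice at the node after Out is never reached on this path, so it doesn't affect the outcome.)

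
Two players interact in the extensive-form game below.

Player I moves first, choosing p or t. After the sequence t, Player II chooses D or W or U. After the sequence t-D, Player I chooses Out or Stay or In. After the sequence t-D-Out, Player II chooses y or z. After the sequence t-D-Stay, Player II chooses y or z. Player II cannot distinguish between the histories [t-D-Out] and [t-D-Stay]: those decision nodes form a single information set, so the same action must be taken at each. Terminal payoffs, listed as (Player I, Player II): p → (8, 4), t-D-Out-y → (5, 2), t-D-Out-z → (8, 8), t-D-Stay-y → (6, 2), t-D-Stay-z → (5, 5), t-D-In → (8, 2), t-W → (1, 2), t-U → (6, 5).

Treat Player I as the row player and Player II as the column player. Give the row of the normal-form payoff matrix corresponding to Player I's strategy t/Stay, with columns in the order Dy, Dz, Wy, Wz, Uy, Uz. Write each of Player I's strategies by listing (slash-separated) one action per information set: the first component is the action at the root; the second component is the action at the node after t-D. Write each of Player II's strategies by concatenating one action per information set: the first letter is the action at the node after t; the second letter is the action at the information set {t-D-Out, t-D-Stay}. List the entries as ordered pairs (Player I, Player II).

(6,2) (5,5) (1,2) (1,2) (6,5) (6,5)

vs Dy: Player I plays t → Player II plays D at [t] → Player I plays Stay at [t-D] → Player II plays y at [t-D-Stay] → (6, 2)
vs Dz: Player I plays t → Player II plays D at [t] → Player I plays Stay at [t-D] → Player II plays z at [t-D-Stay] → (5, 5)
vs Wy: Player I plays t → Player II plays W at [t] → (1, 2)
vs Wz: Player I plays t → Player II plays W at [t] → (1, 2)
vs Uy: Player I plays t → Player II plays U at [t] → (6, 5)
vs Uz: Player I plays t → Player II plays U at [t] → (6, 5)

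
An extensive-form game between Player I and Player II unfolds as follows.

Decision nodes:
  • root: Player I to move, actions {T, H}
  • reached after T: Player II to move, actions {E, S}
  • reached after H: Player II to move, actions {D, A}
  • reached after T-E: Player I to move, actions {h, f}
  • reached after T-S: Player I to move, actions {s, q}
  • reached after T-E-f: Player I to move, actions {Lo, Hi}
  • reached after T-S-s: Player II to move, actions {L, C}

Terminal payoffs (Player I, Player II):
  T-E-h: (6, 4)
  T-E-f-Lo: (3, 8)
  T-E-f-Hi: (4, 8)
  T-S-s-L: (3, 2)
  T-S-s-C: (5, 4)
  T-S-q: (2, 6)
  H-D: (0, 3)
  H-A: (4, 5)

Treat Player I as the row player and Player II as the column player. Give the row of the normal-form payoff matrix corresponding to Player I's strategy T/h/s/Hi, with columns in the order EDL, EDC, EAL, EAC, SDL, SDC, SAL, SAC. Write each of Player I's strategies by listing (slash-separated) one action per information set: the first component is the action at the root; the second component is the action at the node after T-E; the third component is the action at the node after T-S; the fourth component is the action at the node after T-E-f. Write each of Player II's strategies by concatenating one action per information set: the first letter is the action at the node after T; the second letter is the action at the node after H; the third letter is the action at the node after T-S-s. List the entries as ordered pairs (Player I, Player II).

(6,4) (6,4) (6,4) (6,4) (3,2) (5,4) (3,2) (5,4)

vs EDL: Player I plays T → Player II plays E at [T] → Player I plays h at [T-E] → (6, 4)
vs EDC: Player I plays T → Player II plays E at [T] → Player I plays h at [T-E] → (6, 4)
vs EAL: Player I plays T → Player II plays E at [T] → Player I plays h at [T-E] → (6, 4)
vs EAC: Player I plays T → Player II plays E at [T] → Player I plays h at [T-E] → (6, 4)
vs SDL: Player I plays T → Player II plays S at [T] → Player I plays s at [T-S] → Player II plays L at [T-S-s] → (3, 2)
vs SDC: Player I plays T → Player II plays S at [T] → Player I plays s at [T-S] → Player II plays C at [T-S-s] → (5, 4)
vs SAL: Player I plays T → Player II plays S at [T] → Player I plays s at [T-S] → Player II plays L at [T-S-s] → (3, 2)
vs SAC: Player I plays T → Player II plays S at [T] → Player I plays s at [T-S] → Player II plays C at [T-S-s] → (5, 4)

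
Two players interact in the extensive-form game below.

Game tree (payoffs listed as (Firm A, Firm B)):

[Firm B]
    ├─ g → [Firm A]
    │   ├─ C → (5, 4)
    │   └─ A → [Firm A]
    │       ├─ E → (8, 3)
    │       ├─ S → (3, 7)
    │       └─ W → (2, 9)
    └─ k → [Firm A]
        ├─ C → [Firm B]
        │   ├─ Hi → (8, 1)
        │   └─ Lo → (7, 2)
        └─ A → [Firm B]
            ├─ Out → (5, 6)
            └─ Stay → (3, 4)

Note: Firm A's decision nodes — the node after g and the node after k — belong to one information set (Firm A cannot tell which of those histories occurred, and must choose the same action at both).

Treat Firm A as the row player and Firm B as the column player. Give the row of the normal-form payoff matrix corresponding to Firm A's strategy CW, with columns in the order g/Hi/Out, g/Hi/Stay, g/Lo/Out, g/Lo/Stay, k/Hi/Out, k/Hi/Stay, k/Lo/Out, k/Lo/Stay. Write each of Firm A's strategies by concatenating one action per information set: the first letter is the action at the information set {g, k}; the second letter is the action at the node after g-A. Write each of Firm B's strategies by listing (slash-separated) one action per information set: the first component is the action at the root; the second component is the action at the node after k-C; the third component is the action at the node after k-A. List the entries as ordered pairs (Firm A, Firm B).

(5,4) (5,4) (5,4) (5,4) (8,1) (8,1) (7,2) (7,2)

vs g/Hi/Out: Firm B plays g → Firm A plays C at [g] → (5, 4)
vs g/Hi/Stay: Firm B plays g → Firm A plays C at [g] → (5, 4)
vs g/Lo/Out: Firm B plays g → Firm A plays C at [g] → (5, 4)
vs g/Lo/Stay: Firm B plays g → Firm A plays C at [g] → (5, 4)
vs k/Hi/Out: Firm B plays k → Firm A plays C at [k] → Firm B plays Hi at [k-C] → (8, 1)
vs k/Hi/Stay: Firm B plays k → Firm A plays C at [k] → Firm B plays Hi at [k-C] → (8, 1)
vs k/Lo/Out: Firm B plays k → Firm A plays C at [k] → Firm B plays Lo at [k-C] → (7, 2)
vs k/Lo/Stay: Firm B plays k → Firm A plays C at [k] → Firm B plays Lo at [k-C] → (7, 2)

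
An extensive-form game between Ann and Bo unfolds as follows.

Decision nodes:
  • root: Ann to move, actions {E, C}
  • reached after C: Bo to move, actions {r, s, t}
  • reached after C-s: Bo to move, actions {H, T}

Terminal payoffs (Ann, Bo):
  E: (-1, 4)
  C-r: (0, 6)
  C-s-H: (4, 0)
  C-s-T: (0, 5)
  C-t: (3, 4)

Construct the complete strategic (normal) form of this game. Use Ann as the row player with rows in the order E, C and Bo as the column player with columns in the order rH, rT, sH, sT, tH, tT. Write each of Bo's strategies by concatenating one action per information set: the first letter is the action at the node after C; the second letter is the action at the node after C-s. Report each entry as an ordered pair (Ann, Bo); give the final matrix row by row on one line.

E: (-1,4) (-1,4) (-1,4) (-1,4) (-1,4) (-1,4) | C: (0,6) (0,6) (4,0) (0,5) (3,4) (3,4)

Row E: rH→(-1,4), rT→(-1,4), sH→(-1,4), sT→(-1,4), tH→(-1,4), tT→(-1,4)
Row C: rH→(0,6), rT→(0,6), sH→(4,0), sT→(0,5), tH→(3,4), tT→(3,4)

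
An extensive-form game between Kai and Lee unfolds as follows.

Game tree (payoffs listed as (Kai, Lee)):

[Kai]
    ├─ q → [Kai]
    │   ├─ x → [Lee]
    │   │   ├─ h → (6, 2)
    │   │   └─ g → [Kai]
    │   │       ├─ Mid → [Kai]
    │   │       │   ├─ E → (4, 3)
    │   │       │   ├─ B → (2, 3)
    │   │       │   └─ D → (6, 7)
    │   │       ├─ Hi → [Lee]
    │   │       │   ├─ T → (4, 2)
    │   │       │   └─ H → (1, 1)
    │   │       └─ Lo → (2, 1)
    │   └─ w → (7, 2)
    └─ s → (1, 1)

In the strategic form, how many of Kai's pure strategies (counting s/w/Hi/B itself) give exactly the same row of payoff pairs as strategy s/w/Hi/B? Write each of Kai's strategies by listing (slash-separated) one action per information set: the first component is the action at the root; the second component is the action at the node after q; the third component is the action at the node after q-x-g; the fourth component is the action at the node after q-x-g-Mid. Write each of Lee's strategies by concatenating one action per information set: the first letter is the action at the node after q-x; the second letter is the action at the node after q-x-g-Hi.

18

Row for s/w/Hi/B (columns hT, hH, gT, gH): (1,1) (1,1) (1,1) (1,1).
Under s/w/Hi/B, Kai's choice at the node after q and at the node after q-x-g and at the node after q-x-g-Mid can never be reached regardless of what Lee does, so varying those choices leaves every outcome unchanged.
Holding the reachable choices fixed and varying the unreachable ones freely already gives 2 × 3 × 3 = 18 equivalent strategies.
No other strategy reproduces this row, so those 18 are the full class: s/x/Mid/E, s/x/Mid/B, s/x/Mid/D, s/x/Hi/E, s/x/Hi/B, s/x/Hi/D, s/x/Lo/E, s/x/Lo/B, s/x/Lo/D, s/w/Mid/E, s/w/Mid/B, s/w/Mid/D, s/w/Hi/E, s/w/Hi/B, s/w/Hi/D, s/w/Lo/E, s/w/Lo/B, s/w/Lo/D.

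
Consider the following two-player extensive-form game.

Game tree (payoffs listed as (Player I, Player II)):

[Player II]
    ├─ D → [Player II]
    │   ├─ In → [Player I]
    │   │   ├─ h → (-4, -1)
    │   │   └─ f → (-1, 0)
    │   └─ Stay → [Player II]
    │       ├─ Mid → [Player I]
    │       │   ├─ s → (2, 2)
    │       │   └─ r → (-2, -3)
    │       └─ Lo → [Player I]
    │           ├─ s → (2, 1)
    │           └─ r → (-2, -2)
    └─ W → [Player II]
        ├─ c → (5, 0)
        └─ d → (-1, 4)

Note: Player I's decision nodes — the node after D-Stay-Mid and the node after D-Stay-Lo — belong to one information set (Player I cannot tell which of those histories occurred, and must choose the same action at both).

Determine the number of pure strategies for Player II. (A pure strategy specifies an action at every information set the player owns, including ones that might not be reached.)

Player II owns the root with actions {D, W} — two choices.
Player II owns the node after D with actions {In, Stay} — two choices.
Player II owns the node after W with actions {c, d} — two choices.
Player II owns the node after D-Stay with actions {Mid, Lo} — two choices.
A pure strategy fixes one action at each information set independently, so the count is the product 2 × 2 × 2 × 2 = 16.
(For reference, Player I has 4 pure strategies, giving a 16×4 normal-form matrix.)

16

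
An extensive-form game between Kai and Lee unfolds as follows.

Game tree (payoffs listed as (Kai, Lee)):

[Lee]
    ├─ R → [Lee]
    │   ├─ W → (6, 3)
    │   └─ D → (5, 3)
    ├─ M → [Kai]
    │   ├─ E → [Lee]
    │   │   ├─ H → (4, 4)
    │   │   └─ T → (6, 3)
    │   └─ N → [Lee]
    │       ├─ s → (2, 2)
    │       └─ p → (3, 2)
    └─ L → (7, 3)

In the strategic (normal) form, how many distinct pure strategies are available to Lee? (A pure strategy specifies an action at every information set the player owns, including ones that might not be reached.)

Lee owns the root with actions {R, M, L} — three choices.
Lee owns the node after R with actions {W, D} — two choices.
Lee owns the node after M-E with actions {H, T} — two choices.
Lee owns the node after M-N with actions {s, p} — two choices.
A pure strategy fixes one action at each information set independently, so the count is the product 3 × 2 × 2 × 2 = 24.

24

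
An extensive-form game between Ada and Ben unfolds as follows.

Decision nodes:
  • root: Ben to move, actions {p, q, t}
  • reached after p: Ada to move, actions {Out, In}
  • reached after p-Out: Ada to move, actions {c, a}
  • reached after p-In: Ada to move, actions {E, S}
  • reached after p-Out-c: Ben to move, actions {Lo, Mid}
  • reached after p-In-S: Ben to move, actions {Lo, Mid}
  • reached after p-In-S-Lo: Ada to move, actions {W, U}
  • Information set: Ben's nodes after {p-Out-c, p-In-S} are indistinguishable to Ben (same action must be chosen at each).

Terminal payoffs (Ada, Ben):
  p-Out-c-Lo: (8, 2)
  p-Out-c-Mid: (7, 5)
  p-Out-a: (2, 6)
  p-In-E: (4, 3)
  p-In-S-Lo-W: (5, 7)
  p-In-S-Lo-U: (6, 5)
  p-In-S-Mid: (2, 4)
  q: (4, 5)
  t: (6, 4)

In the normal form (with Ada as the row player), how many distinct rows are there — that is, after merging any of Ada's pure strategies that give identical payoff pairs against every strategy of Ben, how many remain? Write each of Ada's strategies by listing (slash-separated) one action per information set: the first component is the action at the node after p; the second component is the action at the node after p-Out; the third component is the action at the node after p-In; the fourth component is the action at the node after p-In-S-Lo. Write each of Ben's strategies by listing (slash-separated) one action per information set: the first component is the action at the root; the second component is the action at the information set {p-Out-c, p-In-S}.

Ada has 16 pure strategies: Out/c/E/W, Out/c/E/U, Out/c/S/W, Out/c/S/U, Out/a/E/W, Out/a/E/U, Out/a/S/W, Out/a/S/U, In/c/E/W, In/c/E/U, In/c/S/W, In/c/S/U, In/a/E/W, In/a/E/U, In/a/S/W, In/a/S/U. Columns: p/Lo, p/Mid, q/Lo, q/Mid, t/Lo, t/Mid.
{Out/c/E/W, Out/c/E/U, Out/c/S/W, Out/c/S/U} → row (8,2) (7,5) (4,5) (4,5) (6,4) (6,4)
{Out/a/E/W, Out/a/E/U, Out/a/S/W, Out/a/S/U} → row (2,6) (2,6) (4,5) (4,5) (6,4) (6,4)
{In/c/E/W, In/c/E/U, In/a/E/W, In/a/E/U} → row (4,3) (4,3) (4,5) (4,5) (6,4) (6,4)
{In/c/S/W, In/a/S/W} → row (5,7) (2,4) (4,5) (4,5) (6,4) (6,4)
{In/c/S/U, In/a/S/U} → row (6,5) (2,4) (4,5) (4,5) (6,4) (6,4)
That's 5 distinct rows out of 16 strategies.

5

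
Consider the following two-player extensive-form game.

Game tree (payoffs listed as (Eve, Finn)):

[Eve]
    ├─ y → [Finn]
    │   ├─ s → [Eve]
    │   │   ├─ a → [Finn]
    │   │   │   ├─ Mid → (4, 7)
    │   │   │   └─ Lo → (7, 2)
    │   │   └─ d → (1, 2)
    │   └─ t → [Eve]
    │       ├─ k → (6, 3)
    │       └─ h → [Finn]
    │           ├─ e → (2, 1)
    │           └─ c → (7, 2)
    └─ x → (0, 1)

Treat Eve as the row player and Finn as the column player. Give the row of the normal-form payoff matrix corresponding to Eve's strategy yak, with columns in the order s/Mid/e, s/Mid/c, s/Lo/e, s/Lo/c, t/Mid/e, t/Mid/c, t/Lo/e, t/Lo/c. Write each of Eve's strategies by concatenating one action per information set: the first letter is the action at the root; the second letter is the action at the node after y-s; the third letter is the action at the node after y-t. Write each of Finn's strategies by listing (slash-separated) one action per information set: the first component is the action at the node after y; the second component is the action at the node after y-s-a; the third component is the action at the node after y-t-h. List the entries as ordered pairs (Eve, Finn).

(4,7) (4,7) (7,2) (7,2) (6,3) (6,3) (6,3) (6,3)

vs s/Mid/e: Eve plays y → Finn plays s at [y] → Eve plays a at [y-s] → Finn plays Mid at [y-s-a] → (4, 7)
vs s/Mid/c: Eve plays y → Finn plays s at [y] → Eve plays a at [y-s] → Finn plays Mid at [y-s-a] → (4, 7)
vs s/Lo/e: Eve plays y → Finn plays s at [y] → Eve plays a at [y-s] → Finn plays Lo at [y-s-a] → (7, 2)
vs s/Lo/c: Eve plays y → Finn plays s at [y] → Eve plays a at [y-s] → Finn plays Lo at [y-s-a] → (7, 2)
vs t/Mid/e: Eve plays y → Finn plays t at [y] → Eve plays k at [y-t] → (6, 3)
vs t/Mid/c: Eve plays y → Finn plays t at [y] → Eve plays k at [y-t] → (6, 3)
vs t/Lo/e: Eve plays y → Finn plays t at [y] → Eve plays k at [y-t] → (6, 3)
vs t/Lo/c: Eve plays y → Finn plays t at [y] → Eve plays k at [y-t] → (6, 3)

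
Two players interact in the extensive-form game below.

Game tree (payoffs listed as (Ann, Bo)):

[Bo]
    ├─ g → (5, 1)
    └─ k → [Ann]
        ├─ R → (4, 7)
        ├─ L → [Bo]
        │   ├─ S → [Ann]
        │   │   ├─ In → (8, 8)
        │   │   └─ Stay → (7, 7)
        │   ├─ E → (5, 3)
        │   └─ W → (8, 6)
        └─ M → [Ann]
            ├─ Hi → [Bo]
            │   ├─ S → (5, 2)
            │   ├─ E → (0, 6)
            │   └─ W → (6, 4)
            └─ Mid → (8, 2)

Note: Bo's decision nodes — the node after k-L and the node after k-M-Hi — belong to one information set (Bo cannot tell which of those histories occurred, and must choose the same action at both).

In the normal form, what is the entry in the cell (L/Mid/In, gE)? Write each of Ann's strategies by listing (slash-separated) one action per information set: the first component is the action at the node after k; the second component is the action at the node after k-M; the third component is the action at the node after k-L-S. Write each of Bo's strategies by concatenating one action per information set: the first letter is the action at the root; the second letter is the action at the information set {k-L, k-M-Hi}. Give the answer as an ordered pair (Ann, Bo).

Trace the play path from the root:
  Bo plays g
→ terminal payoff (5, 1).
(Ann's choice at the node after k is never reached on this path, so it doesn't affect the outcome.)

(5, 1)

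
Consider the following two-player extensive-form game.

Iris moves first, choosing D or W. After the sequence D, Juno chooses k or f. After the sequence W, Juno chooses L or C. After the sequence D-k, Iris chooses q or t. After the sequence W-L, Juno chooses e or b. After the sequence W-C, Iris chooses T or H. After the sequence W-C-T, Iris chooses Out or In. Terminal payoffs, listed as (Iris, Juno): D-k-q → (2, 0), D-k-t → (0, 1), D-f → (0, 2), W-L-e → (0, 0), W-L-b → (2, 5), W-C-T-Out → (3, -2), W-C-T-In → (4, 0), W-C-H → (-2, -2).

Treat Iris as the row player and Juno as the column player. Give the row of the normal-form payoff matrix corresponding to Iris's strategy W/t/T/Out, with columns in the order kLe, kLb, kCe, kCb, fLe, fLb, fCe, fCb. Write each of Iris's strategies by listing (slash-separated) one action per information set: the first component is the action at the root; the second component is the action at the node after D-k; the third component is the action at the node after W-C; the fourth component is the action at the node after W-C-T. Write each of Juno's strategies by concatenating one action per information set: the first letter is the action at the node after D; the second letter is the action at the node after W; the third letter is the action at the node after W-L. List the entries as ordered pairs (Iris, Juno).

(0,0) (2,5) (3,-2) (3,-2) (0,0) (2,5) (3,-2) (3,-2)

vs kLe: Iris plays W → Juno plays L at [W] → Juno plays e at [W-L] → (0, 0)
vs kLb: Iris plays W → Juno plays L at [W] → Juno plays b at [W-L] → (2, 5)
vs kCe: Iris plays W → Juno plays C at [W] → Iris plays T at [W-C] → Iris plays Out at [W-C-T] → (3, -2)
vs kCb: Iris plays W → Juno plays C at [W] → Iris plays T at [W-C] → Iris plays Out at [W-C-T] → (3, -2)
vs fLe: Iris plays W → Juno plays L at [W] → Juno plays e at [W-L] → (0, 0)
vs fLb: Iris plays W → Juno plays L at [W] → Juno plays b at [W-L] → (2, 5)
vs fCe: Iris plays W → Juno plays C at [W] → Iris plays T at [W-C] → Iris plays Out at [W-C-T] → (3, -2)
vs fCb: Iris plays W → Juno plays C at [W] → Iris plays T at [W-C] → Iris plays Out at [W-C-T] → (3, -2)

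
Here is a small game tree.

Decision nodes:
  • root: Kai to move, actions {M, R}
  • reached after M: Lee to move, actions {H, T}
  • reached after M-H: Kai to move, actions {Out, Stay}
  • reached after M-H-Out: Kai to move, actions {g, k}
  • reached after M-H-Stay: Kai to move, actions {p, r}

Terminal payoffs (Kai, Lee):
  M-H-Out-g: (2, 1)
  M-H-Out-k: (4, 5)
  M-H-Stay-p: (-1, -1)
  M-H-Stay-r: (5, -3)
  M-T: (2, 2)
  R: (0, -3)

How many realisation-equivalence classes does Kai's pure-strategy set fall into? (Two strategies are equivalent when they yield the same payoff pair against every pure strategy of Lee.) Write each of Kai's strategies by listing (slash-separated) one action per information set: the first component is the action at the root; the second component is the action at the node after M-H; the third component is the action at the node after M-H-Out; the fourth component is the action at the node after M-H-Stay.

Kai has 16 pure strategies: M/Out/g/p, M/Out/g/r, M/Out/k/p, M/Out/k/r, M/Stay/g/p, M/Stay/g/r, M/Stay/k/p, M/Stay/k/r, R/Out/g/p, R/Out/g/r, R/Out/k/p, R/Out/k/r, R/Stay/g/p, R/Stay/g/r, R/Stay/k/p, R/Stay/k/r. Columns: H, T.
{M/Out/g/p, M/Out/g/r} → row (2,1) (2,2)
{M/Out/k/p, M/Out/k/r} → row (4,5) (2,2)
{M/Stay/g/p, M/Stay/k/p} → row (-1,-1) (2,2)
{M/Stay/g/r, M/Stay/k/r} → row (5,-3) (2,2)
{R/Out/g/p, R/Out/g/r, R/Out/k/p, R/Out/k/r, R/Stay/g/p, R/Stay/g/r, R/Stay/k/p, R/Stay/k/r} → row (0,-3) (0,-3)
That's 5 distinct rows out of 16 strategies.

5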